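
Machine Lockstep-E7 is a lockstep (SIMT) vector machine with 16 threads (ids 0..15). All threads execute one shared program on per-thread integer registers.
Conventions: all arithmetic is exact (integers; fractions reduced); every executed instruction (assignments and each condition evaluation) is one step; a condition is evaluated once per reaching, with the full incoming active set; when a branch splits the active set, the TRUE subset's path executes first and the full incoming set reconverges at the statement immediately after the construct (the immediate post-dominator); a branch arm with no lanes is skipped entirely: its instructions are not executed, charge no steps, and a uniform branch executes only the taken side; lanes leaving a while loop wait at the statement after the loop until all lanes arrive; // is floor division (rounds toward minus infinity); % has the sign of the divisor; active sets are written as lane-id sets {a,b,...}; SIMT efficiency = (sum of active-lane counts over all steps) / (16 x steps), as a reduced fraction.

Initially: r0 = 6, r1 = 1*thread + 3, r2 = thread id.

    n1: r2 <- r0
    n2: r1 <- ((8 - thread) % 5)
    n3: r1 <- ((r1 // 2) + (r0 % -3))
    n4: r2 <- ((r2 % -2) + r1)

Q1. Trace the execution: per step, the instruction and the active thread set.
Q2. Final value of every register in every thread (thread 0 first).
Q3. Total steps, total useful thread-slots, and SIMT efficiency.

step 0: r2 <- r0                     {0,1,2,3,4,5,6,7,8,9,10,11,12,13,14,15}
step 1: r1 <- ((8 - thread) % 5)     {0,1,2,3,4,5,6,7,8,9,10,11,12,13,14,15}
step 2: r1 <- ((r1 // 2) + (r0 % -3)) {0,1,2,3,4,5,6,7,8,9,10,11,12,13,14,15}
step 3: r2 <- ((r2 % -2) + r1)       {0,1,2,3,4,5,6,7,8,9,10,11,12,13,14,15}

Answer: 4 steps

r0: 6,6,6,6,6,6,6,6,6,6,6,6,6,6,6,6
r1: 1,1,0,0,2,1,1,0,0,2,1,1,0,0,2,1
r2: 1,1,0,0,2,1,1,0,0,2,1,1,0,0,2,1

steps = 4; useful = 64; efficiency = 64/64 = 1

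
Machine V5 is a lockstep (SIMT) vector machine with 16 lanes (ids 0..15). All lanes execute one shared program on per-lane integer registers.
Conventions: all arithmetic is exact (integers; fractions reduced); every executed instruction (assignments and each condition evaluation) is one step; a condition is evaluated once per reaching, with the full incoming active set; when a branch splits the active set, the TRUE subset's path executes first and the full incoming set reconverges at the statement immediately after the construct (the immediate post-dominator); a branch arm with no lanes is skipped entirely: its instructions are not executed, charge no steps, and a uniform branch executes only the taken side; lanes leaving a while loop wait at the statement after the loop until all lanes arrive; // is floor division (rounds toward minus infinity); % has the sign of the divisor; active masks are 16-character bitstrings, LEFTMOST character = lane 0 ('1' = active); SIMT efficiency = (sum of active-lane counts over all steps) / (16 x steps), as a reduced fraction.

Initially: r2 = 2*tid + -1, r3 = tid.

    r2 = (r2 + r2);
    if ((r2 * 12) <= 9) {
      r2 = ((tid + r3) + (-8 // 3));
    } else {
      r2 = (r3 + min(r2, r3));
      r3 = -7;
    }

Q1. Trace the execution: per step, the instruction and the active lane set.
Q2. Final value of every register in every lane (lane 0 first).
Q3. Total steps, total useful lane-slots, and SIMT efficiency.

step 0: r2 <- (r2 + r2)              1111111111111111
step 1: eval ((r2 * 12) <= 9)        1111111111111111
step 2: r2 <- ((tid + r3) + (-8 // 3)) 1000000000000000
step 3: r2 <- (r3 + min(r2, r3))     0111111111111111
step 4: r3 <- -7                     0111111111111111

Answer: 5 steps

r2: -3,2,4,6,8,10,12,14,16,18,20,22,24,26,28,30
r3: 0,-7,-7,-7,-7,-7,-7,-7,-7,-7,-7,-7,-7,-7,-7,-7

steps = 5; useful = 63; efficiency = 63/80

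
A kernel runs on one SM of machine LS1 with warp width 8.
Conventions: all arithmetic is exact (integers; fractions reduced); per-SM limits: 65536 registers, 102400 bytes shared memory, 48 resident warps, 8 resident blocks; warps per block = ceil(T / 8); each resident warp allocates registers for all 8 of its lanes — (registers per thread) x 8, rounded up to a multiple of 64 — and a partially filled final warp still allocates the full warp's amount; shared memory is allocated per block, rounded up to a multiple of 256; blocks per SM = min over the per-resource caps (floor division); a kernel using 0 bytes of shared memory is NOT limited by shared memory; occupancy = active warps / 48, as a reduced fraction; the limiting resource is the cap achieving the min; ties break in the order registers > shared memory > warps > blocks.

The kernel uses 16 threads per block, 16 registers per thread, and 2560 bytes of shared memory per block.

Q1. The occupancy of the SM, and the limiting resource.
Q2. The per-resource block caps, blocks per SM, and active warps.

Answer: occupancy 1/3, limited by blocks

registers: 256 blocks
shared memory: 40 blocks
warps: 24 blocks
blocks: 8 blocks

Answer: 8 blocks, 16 active warps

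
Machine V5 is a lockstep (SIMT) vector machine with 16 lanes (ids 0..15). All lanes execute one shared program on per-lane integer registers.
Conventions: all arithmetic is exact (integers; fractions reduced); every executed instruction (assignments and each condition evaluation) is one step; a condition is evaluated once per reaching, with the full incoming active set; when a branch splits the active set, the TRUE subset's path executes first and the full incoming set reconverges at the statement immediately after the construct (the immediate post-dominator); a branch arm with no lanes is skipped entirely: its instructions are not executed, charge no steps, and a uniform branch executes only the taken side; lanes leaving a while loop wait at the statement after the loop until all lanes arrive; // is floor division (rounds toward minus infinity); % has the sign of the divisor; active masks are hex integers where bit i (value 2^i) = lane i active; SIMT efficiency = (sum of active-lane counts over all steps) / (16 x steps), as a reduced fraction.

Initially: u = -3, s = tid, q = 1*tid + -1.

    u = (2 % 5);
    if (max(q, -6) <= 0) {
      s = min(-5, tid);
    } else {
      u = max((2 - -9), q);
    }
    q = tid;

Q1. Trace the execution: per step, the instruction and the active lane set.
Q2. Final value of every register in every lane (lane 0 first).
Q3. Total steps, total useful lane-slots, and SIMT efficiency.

step 0: u <- (2 % 5)                 0xffff
step 1: eval (max(q, -6) <= 0)       0xffff
step 2: s <- min(-5, tid)            0x0003
step 3: u <- max((2 - -9), q)        0xfffc
step 4: q <- tid                     0xffff

Answer: 5 steps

u: 2,2,11,11,11,11,11,11,11,11,11,11,11,12,13,14
s: -5,-5,2,3,4,5,6,7,8,9,10,11,12,13,14,15
q: 0,1,2,3,4,5,6,7,8,9,10,11,12,13,14,15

steps = 5; useful = 64; efficiency = 64/80 = 4/5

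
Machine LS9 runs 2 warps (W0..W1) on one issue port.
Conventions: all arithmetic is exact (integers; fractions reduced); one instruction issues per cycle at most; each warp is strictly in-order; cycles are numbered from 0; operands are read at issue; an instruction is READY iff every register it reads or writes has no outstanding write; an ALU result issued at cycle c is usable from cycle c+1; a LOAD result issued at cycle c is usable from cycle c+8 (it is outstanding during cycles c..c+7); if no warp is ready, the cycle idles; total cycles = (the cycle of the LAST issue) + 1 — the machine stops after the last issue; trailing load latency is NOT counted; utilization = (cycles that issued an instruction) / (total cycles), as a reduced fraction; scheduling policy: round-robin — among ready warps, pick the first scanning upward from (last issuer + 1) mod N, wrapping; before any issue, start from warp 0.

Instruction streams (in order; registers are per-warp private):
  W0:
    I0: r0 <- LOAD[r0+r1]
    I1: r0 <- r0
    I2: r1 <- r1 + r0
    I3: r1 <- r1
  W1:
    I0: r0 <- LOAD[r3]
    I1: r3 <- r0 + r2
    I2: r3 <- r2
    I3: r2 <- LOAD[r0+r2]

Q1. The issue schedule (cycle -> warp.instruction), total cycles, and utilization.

cycle 0: W0.I0
cycle 1: W1.I0
cycle 2: idle
cycle 3: idle
cycle 4: idle
cycle 5: idle
cycle 6: idle
cycle 7: idle
cycle 8: W0.I1
cycle 9: W1.I1
cycle 10: W0.I2
cycle 11: W1.I2
cycle 12: W0.I3
cycle 13: W1.I3

Answer: 14 cycles, utilization 4/7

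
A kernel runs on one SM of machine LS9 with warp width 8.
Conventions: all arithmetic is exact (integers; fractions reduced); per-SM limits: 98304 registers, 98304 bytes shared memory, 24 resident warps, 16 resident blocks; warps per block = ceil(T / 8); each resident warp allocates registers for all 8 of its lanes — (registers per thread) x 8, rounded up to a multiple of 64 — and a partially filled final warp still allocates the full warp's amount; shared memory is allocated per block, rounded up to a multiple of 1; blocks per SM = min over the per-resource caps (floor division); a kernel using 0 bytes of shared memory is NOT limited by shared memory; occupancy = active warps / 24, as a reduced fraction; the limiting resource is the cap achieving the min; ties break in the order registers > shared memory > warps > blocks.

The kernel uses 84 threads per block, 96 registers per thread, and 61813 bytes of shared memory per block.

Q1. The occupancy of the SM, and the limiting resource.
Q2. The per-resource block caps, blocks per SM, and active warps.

Answer: occupancy 11/24, limited by shared memory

registers: 11 blocks
shared memory: 1 block
warps: 2 blocks
blocks: 16 blocks

Answer: 1 block, 11 active warps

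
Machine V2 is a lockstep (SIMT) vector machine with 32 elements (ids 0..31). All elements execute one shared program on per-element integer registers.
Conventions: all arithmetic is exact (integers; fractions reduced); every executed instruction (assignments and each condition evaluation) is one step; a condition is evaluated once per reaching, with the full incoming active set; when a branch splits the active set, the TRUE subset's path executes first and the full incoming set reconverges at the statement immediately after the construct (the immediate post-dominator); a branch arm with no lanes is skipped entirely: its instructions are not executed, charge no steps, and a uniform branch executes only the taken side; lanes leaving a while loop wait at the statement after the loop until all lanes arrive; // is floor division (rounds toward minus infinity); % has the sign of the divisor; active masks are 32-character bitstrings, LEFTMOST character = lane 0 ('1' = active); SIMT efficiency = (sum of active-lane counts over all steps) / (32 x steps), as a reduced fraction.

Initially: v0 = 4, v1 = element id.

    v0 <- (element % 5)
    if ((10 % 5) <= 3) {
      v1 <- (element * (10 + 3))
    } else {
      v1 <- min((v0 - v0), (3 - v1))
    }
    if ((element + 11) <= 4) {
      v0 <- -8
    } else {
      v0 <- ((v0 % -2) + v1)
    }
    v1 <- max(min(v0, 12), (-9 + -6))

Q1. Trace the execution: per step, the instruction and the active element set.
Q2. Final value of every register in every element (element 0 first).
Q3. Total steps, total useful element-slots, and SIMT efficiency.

step 0: v0 <- (element % 5)          11111111111111111111111111111111
step 1: eval ((10 % 5) <= 3)         11111111111111111111111111111111
step 2: v1 <- (element * (10 + 3))   11111111111111111111111111111111
step 3: eval ((element + 11) <= 4)   11111111111111111111111111111111
step 4: v0 <- ((v0 % -2) + v1)       11111111111111111111111111111111
step 5: v1 <- max(min(v0, 12), (-9 + -6)) 11111111111111111111111111111111

Answer: 6 steps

v0: 0,12,26,38,52,65,77,91,103,117,130,142,156,168,182,195,207,221,233,247,260,272,286,298,312,325,337,351,363,377,390,402
v1: 0,12,12,12,12,12,12,12,12,12,12,12,12,12,12,12,12,12,12,12,12,12,12,12,12,12,12,12,12,12,12,12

steps = 6; useful = 192; efficiency = 192/192 = 1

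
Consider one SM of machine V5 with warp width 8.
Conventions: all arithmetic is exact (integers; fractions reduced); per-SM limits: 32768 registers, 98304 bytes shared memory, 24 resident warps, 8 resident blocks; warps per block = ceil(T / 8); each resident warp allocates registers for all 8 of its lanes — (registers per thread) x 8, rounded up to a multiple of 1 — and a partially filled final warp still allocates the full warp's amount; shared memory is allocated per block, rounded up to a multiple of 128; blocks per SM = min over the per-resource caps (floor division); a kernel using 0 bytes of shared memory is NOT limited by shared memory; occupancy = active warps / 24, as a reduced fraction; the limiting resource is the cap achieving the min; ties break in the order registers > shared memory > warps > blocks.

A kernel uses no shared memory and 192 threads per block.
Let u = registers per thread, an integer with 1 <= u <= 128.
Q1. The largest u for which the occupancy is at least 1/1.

Answer: u = 128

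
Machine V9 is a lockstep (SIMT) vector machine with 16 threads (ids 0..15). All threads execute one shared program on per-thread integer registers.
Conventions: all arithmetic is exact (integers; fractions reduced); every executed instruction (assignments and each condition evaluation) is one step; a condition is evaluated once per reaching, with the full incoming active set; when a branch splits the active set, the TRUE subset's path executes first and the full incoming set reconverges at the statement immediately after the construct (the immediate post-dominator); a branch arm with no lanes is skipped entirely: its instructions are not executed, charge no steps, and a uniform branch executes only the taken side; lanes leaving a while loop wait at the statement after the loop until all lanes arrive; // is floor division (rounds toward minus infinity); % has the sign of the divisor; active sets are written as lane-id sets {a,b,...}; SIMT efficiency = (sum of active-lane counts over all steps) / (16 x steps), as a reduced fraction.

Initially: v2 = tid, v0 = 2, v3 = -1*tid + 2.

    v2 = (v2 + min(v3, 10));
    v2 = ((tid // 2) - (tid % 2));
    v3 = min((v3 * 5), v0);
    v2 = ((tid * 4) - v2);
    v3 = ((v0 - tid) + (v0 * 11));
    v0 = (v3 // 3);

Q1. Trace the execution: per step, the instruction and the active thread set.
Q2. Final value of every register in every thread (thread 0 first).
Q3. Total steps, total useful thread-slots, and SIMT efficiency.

step 0: v2 <- (v2 + min(v3, 10))     {0,1,2,3,4,5,6,7,8,9,10,11,12,13,14,15}
step 1: v2 <- ((tid // 2) - (tid % 2)) {0,1,2,3,4,5,6,7,8,9,10,11,12,13,14,15}
step 2: v3 <- min((v3 * 5), v0)      {0,1,2,3,4,5,6,7,8,9,10,11,12,13,14,15}
step 3: v2 <- ((tid * 4) - v2)       {0,1,2,3,4,5,6,7,8,9,10,11,12,13,14,15}
step 4: v3 <- ((v0 - tid) + (v0 * 11)) {0,1,2,3,4,5,6,7,8,9,10,11,12,13,14,15}
step 5: v0 <- (v3 // 3)              {0,1,2,3,4,5,6,7,8,9,10,11,12,13,14,15}

Answer: 6 steps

v2: 0,5,7,12,14,19,21,26,28,33,35,40,42,47,49,54
v0: 8,7,7,7,6,6,6,5,5,5,4,4,4,3,3,3
v3: 24,23,22,21,20,19,18,17,16,15,14,13,12,11,10,9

steps = 6; useful = 96; efficiency = 96/96 = 1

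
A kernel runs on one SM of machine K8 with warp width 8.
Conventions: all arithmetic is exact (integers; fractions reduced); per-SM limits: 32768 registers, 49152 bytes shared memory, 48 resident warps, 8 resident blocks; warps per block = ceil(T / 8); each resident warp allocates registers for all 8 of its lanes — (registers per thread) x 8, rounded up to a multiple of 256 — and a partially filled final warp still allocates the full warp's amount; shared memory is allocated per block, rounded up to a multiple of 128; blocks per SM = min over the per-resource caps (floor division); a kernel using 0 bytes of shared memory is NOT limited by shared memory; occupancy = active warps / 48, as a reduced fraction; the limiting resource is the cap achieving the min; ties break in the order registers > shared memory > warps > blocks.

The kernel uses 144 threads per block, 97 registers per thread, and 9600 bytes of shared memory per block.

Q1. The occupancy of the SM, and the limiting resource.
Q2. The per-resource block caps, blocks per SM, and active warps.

Answer: occupancy 3/8, limited by registers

registers: 1 block
shared memory: 5 blocks
warps: 2 blocks
blocks: 8 blocks

Answer: 1 block, 18 active warps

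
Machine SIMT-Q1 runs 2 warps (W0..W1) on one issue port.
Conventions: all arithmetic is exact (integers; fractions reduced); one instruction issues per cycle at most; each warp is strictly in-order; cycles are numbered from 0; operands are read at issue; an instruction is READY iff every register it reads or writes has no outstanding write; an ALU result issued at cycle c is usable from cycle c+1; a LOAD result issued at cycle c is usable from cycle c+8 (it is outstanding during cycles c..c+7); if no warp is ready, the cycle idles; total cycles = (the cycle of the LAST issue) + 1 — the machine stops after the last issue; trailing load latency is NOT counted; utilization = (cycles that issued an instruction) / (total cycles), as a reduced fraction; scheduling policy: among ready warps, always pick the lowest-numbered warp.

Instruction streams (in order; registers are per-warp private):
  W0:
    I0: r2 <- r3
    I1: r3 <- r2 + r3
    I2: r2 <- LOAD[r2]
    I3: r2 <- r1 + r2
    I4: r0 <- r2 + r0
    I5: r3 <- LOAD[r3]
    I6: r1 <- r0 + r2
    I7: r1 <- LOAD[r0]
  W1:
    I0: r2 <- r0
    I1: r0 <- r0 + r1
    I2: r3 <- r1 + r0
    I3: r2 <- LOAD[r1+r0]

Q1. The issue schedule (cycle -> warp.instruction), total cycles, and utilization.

cycle 0: W0.I0
cycle 1: W0.I1
cycle 2: W0.I2
cycle 3: W1.I0
cycle 4: W1.I1
cycle 5: W1.I2
cycle 6: W1.I3
cycle 7: idle
cycle 8: idle
cycle 9: idle
cycle 10: W0.I3
cycle 11: W0.I4
cycle 12: W0.I5
cycle 13: W0.I6
cycle 14: W0.I7

Answer: 15 cycles, utilization 4/5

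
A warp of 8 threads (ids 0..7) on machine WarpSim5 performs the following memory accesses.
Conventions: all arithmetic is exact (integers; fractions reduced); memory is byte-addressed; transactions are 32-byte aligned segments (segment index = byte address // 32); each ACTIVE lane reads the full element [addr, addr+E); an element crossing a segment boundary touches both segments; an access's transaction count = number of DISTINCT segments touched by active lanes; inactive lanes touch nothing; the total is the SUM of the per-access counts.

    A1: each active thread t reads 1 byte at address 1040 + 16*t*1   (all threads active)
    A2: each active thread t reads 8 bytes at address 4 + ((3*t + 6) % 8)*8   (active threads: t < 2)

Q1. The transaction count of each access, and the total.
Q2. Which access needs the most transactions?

A1: 5 transactions
A2: 2 transactions

Answer: 5,2; total 7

Answer: A1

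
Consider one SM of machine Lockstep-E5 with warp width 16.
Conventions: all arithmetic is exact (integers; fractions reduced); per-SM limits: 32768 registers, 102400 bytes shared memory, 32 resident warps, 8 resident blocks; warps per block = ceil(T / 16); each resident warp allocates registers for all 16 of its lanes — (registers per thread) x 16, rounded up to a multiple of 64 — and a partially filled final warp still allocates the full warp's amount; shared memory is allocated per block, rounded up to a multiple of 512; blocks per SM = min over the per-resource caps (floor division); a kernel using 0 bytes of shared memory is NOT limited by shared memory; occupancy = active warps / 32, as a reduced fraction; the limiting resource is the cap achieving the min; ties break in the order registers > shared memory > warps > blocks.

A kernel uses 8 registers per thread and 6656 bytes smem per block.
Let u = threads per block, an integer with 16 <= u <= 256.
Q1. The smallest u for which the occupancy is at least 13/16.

Answer: u = 49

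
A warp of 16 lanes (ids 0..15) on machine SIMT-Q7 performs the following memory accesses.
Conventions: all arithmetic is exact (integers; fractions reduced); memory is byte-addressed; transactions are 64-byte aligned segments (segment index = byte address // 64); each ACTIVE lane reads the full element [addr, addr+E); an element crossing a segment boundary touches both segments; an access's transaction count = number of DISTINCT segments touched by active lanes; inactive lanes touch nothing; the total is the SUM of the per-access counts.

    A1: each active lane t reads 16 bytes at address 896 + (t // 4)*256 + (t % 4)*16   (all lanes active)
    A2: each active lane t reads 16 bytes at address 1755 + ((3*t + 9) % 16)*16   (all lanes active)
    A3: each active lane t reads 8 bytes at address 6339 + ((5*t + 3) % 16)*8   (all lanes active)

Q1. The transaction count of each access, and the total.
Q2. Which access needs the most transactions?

A1: 4 transactions
A2: 5 transactions
A3: 3 transactions

Answer: 4,5,3; total 12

Answer: A2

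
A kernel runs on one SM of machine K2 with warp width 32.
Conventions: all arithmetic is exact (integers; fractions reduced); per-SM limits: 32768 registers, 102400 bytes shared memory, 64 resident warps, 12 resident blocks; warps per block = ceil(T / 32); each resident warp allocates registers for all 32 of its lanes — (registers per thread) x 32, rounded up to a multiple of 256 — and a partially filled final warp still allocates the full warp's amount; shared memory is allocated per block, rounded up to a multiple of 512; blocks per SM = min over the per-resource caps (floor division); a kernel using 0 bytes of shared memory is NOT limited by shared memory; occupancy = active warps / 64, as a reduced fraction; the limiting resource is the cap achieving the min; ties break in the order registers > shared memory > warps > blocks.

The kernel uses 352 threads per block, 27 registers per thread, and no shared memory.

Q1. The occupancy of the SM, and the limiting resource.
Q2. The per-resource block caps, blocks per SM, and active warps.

Answer: occupancy 11/32, limited by registers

registers: 2 blocks
shared memory: no limit (kernel uses none)
warps: 5 blocks
blocks: 12 blocks

Answer: 2 blocks, 22 active warps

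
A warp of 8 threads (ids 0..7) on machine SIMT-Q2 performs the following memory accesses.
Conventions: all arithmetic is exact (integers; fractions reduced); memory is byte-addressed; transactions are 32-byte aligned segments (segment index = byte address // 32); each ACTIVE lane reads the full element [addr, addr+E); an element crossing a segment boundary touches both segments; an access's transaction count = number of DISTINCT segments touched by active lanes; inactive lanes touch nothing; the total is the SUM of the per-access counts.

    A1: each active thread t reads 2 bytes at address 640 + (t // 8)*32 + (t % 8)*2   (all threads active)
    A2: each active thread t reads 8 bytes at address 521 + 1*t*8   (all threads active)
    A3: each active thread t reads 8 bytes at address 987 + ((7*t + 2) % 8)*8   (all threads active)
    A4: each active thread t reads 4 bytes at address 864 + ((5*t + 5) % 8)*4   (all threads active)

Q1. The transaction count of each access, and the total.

A1: 1 transaction
A2: 3 transactions
A3: 3 transactions
A4: 1 transaction

Answer: 1,3,3,1; total 8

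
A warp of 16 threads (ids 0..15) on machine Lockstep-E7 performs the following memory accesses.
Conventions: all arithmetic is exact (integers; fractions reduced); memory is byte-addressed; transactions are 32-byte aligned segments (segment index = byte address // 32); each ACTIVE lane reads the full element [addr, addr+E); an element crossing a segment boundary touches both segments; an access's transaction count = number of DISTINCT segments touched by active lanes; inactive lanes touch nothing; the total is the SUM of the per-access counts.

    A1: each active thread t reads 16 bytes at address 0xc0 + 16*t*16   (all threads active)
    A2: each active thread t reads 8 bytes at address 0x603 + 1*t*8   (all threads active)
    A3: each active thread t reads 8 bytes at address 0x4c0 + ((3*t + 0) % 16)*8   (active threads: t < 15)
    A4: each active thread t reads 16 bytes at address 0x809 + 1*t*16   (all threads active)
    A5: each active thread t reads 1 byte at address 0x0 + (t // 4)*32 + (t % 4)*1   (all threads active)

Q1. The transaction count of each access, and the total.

A1: 16 transactions
A2: 5 transactions
A3: 4 transactions
A4: 9 transactions
A5: 4 transactions

Answer: 16,5,4,9,4; total 38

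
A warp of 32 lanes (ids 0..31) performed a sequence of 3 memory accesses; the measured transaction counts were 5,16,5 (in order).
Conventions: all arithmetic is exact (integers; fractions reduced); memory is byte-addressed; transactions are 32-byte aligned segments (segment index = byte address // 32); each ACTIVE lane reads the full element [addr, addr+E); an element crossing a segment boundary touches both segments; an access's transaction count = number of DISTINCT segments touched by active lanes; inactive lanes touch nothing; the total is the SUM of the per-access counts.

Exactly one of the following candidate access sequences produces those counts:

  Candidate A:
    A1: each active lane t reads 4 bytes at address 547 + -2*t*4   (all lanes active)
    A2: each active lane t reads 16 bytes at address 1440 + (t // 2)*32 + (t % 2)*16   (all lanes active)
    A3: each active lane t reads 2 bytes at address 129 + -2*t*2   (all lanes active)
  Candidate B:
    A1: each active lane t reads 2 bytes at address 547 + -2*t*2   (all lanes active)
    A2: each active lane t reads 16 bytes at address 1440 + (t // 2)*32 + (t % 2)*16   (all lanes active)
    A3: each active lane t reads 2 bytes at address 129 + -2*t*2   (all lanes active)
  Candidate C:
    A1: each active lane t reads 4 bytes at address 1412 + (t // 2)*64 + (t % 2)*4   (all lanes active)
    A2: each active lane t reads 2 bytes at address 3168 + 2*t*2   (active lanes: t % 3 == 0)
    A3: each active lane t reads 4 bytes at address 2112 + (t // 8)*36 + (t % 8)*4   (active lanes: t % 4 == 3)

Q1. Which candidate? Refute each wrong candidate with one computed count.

A: A1 gives 9 transactions, not 5
C: A1 gives 16 transactions, not 5
B: all counts match (5,16,5)

Answer: B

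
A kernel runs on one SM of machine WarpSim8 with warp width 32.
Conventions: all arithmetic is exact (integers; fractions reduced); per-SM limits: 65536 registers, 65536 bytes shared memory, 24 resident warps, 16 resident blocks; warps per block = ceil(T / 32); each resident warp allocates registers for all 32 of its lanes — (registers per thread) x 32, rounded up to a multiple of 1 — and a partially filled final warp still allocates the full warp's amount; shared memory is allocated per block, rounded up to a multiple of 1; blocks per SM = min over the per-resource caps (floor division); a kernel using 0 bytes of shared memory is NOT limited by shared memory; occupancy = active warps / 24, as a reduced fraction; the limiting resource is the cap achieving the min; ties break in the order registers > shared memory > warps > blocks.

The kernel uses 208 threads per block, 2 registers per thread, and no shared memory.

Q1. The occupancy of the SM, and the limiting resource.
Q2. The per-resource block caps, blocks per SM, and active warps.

Answer: occupancy 7/8, limited by warps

registers: 146 blocks
shared memory: no limit (kernel uses none)
warps: 3 blocks
blocks: 16 blocks

Answer: 3 blocks, 21 active warps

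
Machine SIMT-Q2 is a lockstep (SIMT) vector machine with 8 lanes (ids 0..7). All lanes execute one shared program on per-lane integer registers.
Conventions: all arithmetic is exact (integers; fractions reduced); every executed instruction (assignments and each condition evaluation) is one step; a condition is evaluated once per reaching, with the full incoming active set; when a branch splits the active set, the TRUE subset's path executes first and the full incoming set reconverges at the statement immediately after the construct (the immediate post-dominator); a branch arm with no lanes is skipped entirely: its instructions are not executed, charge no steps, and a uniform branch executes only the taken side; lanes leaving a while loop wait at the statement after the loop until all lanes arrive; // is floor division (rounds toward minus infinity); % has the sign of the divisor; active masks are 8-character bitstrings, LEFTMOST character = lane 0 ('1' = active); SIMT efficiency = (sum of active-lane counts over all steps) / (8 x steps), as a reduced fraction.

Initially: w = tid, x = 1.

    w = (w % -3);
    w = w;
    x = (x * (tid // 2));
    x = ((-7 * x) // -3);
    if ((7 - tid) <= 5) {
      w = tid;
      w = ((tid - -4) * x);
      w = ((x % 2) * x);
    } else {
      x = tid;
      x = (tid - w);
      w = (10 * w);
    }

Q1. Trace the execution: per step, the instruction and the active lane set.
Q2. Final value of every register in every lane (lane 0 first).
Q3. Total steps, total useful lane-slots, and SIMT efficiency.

step 0: w <- (w % -3)                11111111
step 1: w <- w                       11111111
step 2: x <- (x * (tid // 2))        11111111
step 3: x <- ((-7 * x) // -3)        11111111
step 4: eval ((7 - tid) <= 5)        11111111
step 5: w <- tid                     00111111
step 6: w <- ((tid - -4) * x)        00111111
step 7: w <- ((x % 2) * x)           00111111
step 8: x <- tid                     11000000
step 9: x <- (tid - w)               11000000
step 10: w <- (10 * w)                11000000

Answer: 11 steps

w: 0,-20,0,0,0,0,7,7
x: 0,3,2,2,4,4,7,7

steps = 11; useful = 64; efficiency = 64/88 = 8/11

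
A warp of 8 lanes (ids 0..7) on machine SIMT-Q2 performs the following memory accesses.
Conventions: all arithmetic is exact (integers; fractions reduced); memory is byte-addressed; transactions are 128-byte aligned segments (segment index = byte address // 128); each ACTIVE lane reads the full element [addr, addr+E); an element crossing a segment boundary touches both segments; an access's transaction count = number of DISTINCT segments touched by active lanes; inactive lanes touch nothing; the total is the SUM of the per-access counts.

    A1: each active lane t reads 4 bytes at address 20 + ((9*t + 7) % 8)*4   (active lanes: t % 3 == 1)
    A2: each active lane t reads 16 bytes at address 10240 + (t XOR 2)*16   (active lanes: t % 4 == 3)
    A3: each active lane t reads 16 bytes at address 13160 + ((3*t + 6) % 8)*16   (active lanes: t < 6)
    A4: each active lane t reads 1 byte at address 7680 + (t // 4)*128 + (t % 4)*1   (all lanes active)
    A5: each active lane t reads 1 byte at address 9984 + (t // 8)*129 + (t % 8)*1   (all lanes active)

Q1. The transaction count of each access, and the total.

A1: 1 transaction
A2: 1 transaction
A3: 2 transactions
A4: 2 transactions
A5: 1 transaction

Answer: 1,1,2,2,1; total 7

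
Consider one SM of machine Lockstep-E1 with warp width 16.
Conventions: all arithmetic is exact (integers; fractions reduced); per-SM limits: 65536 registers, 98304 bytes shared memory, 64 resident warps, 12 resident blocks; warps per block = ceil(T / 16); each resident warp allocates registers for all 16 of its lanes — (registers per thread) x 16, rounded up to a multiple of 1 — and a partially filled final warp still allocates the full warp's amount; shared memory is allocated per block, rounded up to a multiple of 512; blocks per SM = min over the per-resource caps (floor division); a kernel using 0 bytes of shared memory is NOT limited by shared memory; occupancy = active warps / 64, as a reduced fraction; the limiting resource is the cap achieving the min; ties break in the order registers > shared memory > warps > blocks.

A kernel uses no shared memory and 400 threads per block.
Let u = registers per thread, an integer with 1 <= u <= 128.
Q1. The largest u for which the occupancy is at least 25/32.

Answer: u = 81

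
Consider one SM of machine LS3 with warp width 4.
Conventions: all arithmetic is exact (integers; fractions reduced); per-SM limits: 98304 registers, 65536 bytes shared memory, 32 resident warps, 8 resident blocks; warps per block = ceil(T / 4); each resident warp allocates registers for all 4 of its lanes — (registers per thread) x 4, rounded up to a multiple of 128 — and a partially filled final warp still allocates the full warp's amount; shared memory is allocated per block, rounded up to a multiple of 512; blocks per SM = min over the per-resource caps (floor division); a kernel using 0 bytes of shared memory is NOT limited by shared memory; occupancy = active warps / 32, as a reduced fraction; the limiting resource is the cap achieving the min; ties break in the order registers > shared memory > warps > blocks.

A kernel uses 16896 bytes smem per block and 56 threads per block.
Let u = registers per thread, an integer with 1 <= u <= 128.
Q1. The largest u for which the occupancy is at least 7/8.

Answer: u = 128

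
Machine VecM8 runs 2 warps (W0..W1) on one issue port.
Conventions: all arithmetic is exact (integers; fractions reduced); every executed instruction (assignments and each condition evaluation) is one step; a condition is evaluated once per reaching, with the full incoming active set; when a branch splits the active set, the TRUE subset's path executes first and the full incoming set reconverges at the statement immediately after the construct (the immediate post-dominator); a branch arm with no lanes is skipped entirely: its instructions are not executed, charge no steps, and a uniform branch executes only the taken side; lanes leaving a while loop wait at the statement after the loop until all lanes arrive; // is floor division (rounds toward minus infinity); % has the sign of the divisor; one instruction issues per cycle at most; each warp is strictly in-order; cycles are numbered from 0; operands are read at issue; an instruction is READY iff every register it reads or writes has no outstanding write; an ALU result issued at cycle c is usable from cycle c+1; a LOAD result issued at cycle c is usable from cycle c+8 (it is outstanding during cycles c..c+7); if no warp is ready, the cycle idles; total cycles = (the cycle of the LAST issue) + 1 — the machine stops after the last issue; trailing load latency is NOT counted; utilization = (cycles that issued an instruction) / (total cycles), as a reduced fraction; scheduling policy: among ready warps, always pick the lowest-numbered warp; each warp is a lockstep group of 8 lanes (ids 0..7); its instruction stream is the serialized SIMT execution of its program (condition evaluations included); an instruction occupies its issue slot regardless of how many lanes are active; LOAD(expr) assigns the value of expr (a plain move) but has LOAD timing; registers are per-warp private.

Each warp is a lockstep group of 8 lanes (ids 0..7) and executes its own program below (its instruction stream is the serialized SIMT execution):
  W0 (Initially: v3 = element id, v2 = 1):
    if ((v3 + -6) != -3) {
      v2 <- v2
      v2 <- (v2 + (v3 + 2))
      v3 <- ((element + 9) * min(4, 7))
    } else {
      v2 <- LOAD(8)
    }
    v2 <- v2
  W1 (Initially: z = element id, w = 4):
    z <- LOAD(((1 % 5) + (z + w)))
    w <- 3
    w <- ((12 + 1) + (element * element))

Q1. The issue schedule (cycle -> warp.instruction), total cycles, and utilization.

cycle 0: W0.I0
cycle 1: W0.I1
cycle 2: W0.I2
cycle 3: W0.I3
cycle 4: W0.I4
cycle 5: W1.I0
cycle 6: W1.I1
cycle 7: W1.I2
cycle 8: idle
cycle 9: idle
cycle 10: idle
cycle 11: idle
cycle 12: W0.I5

Answer: 13 cycles, utilization 9/13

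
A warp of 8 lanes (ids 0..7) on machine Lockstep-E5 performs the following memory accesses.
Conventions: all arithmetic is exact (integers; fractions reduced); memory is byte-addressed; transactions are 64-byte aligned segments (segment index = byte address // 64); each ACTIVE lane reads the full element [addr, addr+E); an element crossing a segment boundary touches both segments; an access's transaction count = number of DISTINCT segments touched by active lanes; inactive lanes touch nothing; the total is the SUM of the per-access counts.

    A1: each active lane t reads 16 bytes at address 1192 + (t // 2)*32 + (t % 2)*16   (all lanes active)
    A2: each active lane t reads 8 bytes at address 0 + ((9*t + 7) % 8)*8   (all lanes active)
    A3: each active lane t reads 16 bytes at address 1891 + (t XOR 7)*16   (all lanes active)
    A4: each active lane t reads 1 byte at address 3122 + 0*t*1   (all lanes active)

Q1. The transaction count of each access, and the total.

A1: 3 transactions
A2: 1 transaction
A3: 3 transactions
A4: 1 transaction

Answer: 3,1,3,1; total 8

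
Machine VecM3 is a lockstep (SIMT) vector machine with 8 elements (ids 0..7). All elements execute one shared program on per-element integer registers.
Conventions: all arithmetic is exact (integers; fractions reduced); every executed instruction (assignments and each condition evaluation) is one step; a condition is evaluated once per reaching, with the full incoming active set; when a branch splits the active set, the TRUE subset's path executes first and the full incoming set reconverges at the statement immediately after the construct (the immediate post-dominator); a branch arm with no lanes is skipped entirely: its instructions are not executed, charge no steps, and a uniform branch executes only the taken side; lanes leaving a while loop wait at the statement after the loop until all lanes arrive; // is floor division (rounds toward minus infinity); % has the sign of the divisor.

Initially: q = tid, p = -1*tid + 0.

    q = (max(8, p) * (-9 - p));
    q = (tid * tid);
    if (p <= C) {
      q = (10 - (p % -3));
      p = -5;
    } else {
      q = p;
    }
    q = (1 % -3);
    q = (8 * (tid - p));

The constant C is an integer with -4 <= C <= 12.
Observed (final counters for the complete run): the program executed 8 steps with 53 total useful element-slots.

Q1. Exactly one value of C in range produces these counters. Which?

Answer: C = -3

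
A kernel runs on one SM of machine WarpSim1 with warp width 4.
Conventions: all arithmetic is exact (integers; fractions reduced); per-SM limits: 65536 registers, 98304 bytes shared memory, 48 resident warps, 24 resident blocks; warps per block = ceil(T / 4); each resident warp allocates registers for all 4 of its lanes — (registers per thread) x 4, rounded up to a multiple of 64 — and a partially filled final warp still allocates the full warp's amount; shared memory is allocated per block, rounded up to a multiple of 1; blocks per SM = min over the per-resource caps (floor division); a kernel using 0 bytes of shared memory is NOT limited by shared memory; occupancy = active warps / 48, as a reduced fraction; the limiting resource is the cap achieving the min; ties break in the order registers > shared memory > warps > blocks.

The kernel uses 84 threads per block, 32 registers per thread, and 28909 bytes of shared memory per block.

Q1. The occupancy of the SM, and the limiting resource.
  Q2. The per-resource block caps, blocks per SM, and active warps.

Answer: occupancy 7/8, limited by warps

registers: 24 blocks
shared memory: 3 blocks
warps: 2 blocks
blocks: 24 blocks

Answer: 2 blocks, 42 active warps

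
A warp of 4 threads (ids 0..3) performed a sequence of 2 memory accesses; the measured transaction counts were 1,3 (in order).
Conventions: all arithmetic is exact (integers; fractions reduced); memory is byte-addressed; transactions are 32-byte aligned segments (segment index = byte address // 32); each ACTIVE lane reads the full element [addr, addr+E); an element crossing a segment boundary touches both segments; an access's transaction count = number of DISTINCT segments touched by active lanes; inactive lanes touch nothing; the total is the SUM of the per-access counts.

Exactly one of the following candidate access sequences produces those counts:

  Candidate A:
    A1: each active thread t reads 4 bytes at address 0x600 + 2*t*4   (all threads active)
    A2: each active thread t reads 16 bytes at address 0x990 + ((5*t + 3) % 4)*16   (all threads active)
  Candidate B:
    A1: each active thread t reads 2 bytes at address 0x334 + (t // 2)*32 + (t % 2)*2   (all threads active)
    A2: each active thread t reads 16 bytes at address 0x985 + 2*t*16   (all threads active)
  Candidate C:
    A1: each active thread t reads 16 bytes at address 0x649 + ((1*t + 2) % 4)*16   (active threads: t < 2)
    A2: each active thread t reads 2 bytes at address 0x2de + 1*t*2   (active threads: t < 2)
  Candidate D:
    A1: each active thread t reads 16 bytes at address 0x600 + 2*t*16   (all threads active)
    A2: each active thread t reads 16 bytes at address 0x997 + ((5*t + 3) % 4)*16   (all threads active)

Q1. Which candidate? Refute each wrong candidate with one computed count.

B: A1 gives 2 transactions, not 1
C: A1 gives 2 transactions, not 1
D: A1 gives 4 transactions, not 1
A: all counts match (1,3)

Answer: A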